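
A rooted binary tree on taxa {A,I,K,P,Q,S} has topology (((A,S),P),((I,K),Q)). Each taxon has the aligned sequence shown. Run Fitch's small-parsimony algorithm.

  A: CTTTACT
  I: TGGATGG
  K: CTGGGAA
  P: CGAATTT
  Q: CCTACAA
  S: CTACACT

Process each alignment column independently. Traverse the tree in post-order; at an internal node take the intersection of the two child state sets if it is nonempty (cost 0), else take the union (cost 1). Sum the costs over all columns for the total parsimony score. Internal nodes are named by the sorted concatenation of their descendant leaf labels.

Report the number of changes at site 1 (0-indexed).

3

AS@0: {C} ∩ {C} = {C} (intersection, +0)
APS@0: {C} ∩ {C} = {C} (intersection, +0)
IK@0: {T} ∪ {C} = {C,T} (union, +1)
IKQ@0: {C,T} ∩ {C} = {C} (intersection, +0)
AIKPQS@0: {C} ∩ {C} = {C} (intersection, +0)
AS@1: {T} ∩ {T} = {T} (intersection, +0)
APS@1: {T} ∪ {G} = {G,T} (union, +1)
IK@1: {G} ∪ {T} = {G,T} (union, +1)
IKQ@1: {G,T} ∪ {C} = {C,G,T} (union, +1)
AIKPQS@1: {G,T} ∩ {C,G,T} = {G,T} (intersection, +0)
AS@2: {T} ∪ {A} = {A,T} (union, +1)
APS@2: {A,T} ∩ {A} = {A} (intersection, +0)
IK@2: {G} ∩ {G} = {G} (intersection, +0)
IKQ@2: {G} ∪ {T} = {G,T} (union, +1)
AIKPQS@2: {A} ∪ {G,T} = {A,G,T} (union, +1)
AS@3: {T} ∪ {C} = {C,T} (union, +1)
APS@3: {C,T} ∪ {A} = {A,C,T} (union, +1)
IK@3: {A} ∪ {G} = {A,G} (union, +1)
IKQ@3: {A,G} ∩ {A} = {A} (intersection, +0)
AIKPQS@3: {A,C,T} ∩ {A} = {A} (intersection, +0)
AS@4: {A} ∩ {A} = {A} (intersection, +0)
APS@4: {A} ∪ {T} = {A,T} (union, +1)
IK@4: {T} ∪ {G} = {G,T} (union, +1)
IKQ@4: {G,T} ∪ {C} = {C,G,T} (union, +1)
AIKPQS@4: {A,T} ∩ {C,G,T} = {T} (intersection, +0)
AS@5: {C} ∩ {C} = {C} (intersection, +0)
APS@5: {C} ∪ {T} = {C,T} (union, +1)
IK@5: {G} ∪ {A} = {A,G} (union, +1)
IKQ@5: {A,G} ∩ {A} = {A} (intersection, +0)
AIKPQS@5: {C,T} ∪ {A} = {A,C,T} (union, +1)
AS@6: {T} ∩ {T} = {T} (intersection, +0)
APS@6: {T} ∩ {T} = {T} (intersection, +0)
IK@6: {G} ∪ {A} = {A,G} (union, +1)
IKQ@6: {A,G} ∩ {A} = {A} (intersection, +0)
AIKPQS@6: {T} ∪ {A} = {A,T} (union, +1)
per-site changes: [1, 3, 3, 3, 3, 3, 2]; total = 18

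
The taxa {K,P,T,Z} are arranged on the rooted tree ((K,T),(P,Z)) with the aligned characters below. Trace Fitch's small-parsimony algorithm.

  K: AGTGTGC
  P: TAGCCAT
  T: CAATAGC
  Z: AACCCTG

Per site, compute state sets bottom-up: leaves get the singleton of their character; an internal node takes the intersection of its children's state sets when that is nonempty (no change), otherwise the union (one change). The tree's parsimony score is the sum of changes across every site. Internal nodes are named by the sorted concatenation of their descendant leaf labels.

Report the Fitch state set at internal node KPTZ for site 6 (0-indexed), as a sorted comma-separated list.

C,G,T

site 0, node KT: K={A} ∪ T={C} → {A,C} (+1)
site 0, node PZ: P={T} ∪ Z={A} → {A,T} (+1)
site 0, node KPTZ: KT={A,C} ∩ PZ={A,T} → {A} (+0)
site 1, node KT: K={G} ∪ T={A} → {A,G} (+1)
site 1, node PZ: P={A} ∩ Z={A} → {A} (+0)
site 1, node KPTZ: KT={A,G} ∩ PZ={A} → {A} (+0)
site 2, node KT: K={T} ∪ T={A} → {A,T} (+1)
site 2, node PZ: P={G} ∪ Z={C} → {C,G} (+1)
site 2, node KPTZ: KT={A,T} ∪ PZ={C,G} → {A,C,G,T} (+1)
site 3, node KT: K={G} ∪ T={T} → {G,T} (+1)
site 3, node PZ: P={C} ∩ Z={C} → {C} (+0)
site 3, node KPTZ: KT={G,T} ∪ PZ={C} → {C,G,T} (+1)
site 4, node KT: K={T} ∪ T={A} → {A,T} (+1)
site 4, node PZ: P={C} ∩ Z={C} → {C} (+0)
site 4, node KPTZ: KT={A,T} ∪ PZ={C} → {A,C,T} (+1)
site 5, node KT: K={G} ∩ T={G} → {G} (+0)
site 5, node PZ: P={A} ∪ Z={T} → {A,T} (+1)
site 5, node KPTZ: KT={G} ∪ PZ={A,T} → {A,G,T} (+1)
site 6, node KT: K={C} ∩ T={C} → {C} (+0)
site 6, node PZ: P={T} ∪ Z={G} → {G,T} (+1)
site 6, node KPTZ: KT={C} ∪ PZ={G,T} → {C,G,T} (+1)
per-site changes: [2, 1, 3, 2, 2, 2, 2]; total = 14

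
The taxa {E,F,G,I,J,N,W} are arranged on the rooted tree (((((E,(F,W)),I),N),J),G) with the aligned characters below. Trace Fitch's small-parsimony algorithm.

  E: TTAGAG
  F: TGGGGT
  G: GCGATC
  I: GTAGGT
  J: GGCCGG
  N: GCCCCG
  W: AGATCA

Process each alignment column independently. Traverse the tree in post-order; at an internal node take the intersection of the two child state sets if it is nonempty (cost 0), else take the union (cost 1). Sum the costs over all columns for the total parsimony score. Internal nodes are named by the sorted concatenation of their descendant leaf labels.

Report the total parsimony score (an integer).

19

[col 0] FW: children F:{T}, W:{A} ∪→ {A,T}; cost 1
[col 0] EFW: children E:{T}, FW:{A,T} ∩→ {T}; cost 0
[col 0] EFIW: children EFW:{T}, I:{G} ∪→ {G,T}; cost 1
[col 0] EFINW: children EFIW:{G,T}, N:{G} ∩→ {G}; cost 0
[col 0] EFIJNW: children EFINW:{G}, J:{G} ∩→ {G}; cost 0
[col 0] EFGIJNW: children EFIJNW:{G}, G:{G} ∩→ {G}; cost 0
[col 1] FW: children F:{G}, W:{G} ∩→ {G}; cost 0
[col 1] EFW: children E:{T}, FW:{G} ∪→ {G,T}; cost 1
[col 1] EFIW: children EFW:{G,T}, I:{T} ∩→ {T}; cost 0
[col 1] EFINW: children EFIW:{T}, N:{C} ∪→ {C,T}; cost 1
[col 1] EFIJNW: children EFINW:{C,T}, J:{G} ∪→ {C,G,T}; cost 1
[col 1] EFGIJNW: children EFIJNW:{C,G,T}, G:{C} ∩→ {C}; cost 0
[col 2] FW: children F:{G}, W:{A} ∪→ {A,G}; cost 1
[col 2] EFW: children E:{A}, FW:{A,G} ∩→ {A}; cost 0
[col 2] EFIW: children EFW:{A}, I:{A} ∩→ {A}; cost 0
[col 2] EFINW: children EFIW:{A}, N:{C} ∪→ {A,C}; cost 1
[col 2] EFIJNW: children EFINW:{A,C}, J:{C} ∩→ {C}; cost 0
[col 2] EFGIJNW: children EFIJNW:{C}, G:{G} ∪→ {C,G}; cost 1
[col 3] FW: children F:{G}, W:{T} ∪→ {G,T}; cost 1
[col 3] EFW: children E:{G}, FW:{G,T} ∩→ {G}; cost 0
[col 3] EFIW: children EFW:{G}, I:{G} ∩→ {G}; cost 0
[col 3] EFINW: children EFIW:{G}, N:{C} ∪→ {C,G}; cost 1
[col 3] EFIJNW: children EFINW:{C,G}, J:{C} ∩→ {C}; cost 0
[col 3] EFGIJNW: children EFIJNW:{C}, G:{A} ∪→ {A,C}; cost 1
[col 4] FW: children F:{G}, W:{C} ∪→ {C,G}; cost 1
[col 4] EFW: children E:{A}, FW:{C,G} ∪→ {A,C,G}; cost 1
[col 4] EFIW: children EFW:{A,C,G}, I:{G} ∩→ {G}; cost 0
[col 4] EFINW: children EFIW:{G}, N:{C} ∪→ {C,G}; cost 1
[col 4] EFIJNW: children EFINW:{C,G}, J:{G} ∩→ {G}; cost 0
[col 4] EFGIJNW: children EFIJNW:{G}, G:{T} ∪→ {G,T}; cost 1
[col 5] FW: children F:{T}, W:{A} ∪→ {A,T}; cost 1
[col 5] EFW: children E:{G}, FW:{A,T} ∪→ {A,G,T}; cost 1
[col 5] EFIW: children EFW:{A,G,T}, I:{T} ∩→ {T}; cost 0
[col 5] EFINW: children EFIW:{T}, N:{G} ∪→ {G,T}; cost 1
[col 5] EFIJNW: children EFINW:{G,T}, J:{G} ∩→ {G}; cost 0
[col 5] EFGIJNW: children EFIJNW:{G}, G:{C} ∪→ {C,G}; cost 1
per-site changes: [2, 3, 3, 3, 4, 4]; total = 19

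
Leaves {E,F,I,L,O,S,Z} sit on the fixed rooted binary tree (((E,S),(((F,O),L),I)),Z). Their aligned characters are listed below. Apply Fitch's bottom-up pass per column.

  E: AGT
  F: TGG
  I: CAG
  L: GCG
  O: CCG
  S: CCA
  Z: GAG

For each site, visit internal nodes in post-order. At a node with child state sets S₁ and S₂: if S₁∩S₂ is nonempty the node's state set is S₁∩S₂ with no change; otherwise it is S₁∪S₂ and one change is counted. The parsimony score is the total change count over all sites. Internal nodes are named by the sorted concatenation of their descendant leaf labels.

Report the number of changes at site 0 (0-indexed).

4

[col 0] ES: children E:{A}, S:{C} ∪→ {A,C}; cost 1
[col 0] FO: children F:{T}, O:{C} ∪→ {C,T}; cost 1
[col 0] FLO: children FO:{C,T}, L:{G} ∪→ {C,G,T}; cost 1
[col 0] FILO: children FLO:{C,G,T}, I:{C} ∩→ {C}; cost 0
[col 0] EFILOS: children ES:{A,C}, FILO:{C} ∩→ {C}; cost 0
[col 0] EFILOSZ: children EFILOS:{C}, Z:{G} ∪→ {C,G}; cost 1
[col 1] ES: children E:{G}, S:{C} ∪→ {C,G}; cost 1
[col 1] FO: children F:{G}, O:{C} ∪→ {C,G}; cost 1
[col 1] FLO: children FO:{C,G}, L:{C} ∩→ {C}; cost 0
[col 1] FILO: children FLO:{C}, I:{A} ∪→ {A,C}; cost 1
[col 1] EFILOS: children ES:{C,G}, FILO:{A,C} ∩→ {C}; cost 0
[col 1] EFILOSZ: children EFILOS:{C}, Z:{A} ∪→ {A,C}; cost 1
[col 2] ES: children E:{T}, S:{A} ∪→ {A,T}; cost 1
[col 2] FO: children F:{G}, O:{G} ∩→ {G}; cost 0
[col 2] FLO: children FO:{G}, L:{G} ∩→ {G}; cost 0
[col 2] FILO: children FLO:{G}, I:{G} ∩→ {G}; cost 0
[col 2] EFILOS: children ES:{A,T}, FILO:{G} ∪→ {A,G,T}; cost 1
[col 2] EFILOSZ: children EFILOS:{A,G,T}, Z:{G} ∩→ {G}; cost 0
per-site changes: [4, 4, 2]; total = 10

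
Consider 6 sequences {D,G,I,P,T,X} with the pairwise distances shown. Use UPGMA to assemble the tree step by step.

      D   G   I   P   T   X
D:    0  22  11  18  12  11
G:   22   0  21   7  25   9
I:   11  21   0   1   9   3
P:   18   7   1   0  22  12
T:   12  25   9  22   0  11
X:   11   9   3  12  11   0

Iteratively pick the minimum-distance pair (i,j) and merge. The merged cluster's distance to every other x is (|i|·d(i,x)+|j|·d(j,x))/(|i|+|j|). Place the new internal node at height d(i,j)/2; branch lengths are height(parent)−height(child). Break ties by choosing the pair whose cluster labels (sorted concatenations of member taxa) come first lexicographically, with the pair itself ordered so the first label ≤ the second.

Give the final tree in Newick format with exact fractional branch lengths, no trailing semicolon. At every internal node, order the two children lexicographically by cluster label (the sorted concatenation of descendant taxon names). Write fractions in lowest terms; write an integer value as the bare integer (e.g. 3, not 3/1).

1. join I+P (d=1) ⇒ IP; edges |I|=1/2, |P|=1/2
  updated: d(D,IP)=29/2, d(G,IP)=14, d(IP,T)=31/2, d(IP,X)=15/2
2. join IP+X (d=15/2) ⇒ IPX; edges |IP|=13/4, |X|=15/4
  updated: d(D,IPX)=40/3, d(G,IPX)=37/3, d(IPX,T)=14
3. join D+T (d=12) ⇒ DT; edges |D|=6, |T|=6
  updated: d(DT,G)=47/2, d(DT,IPX)=41/3
4. join G+IPX (d=37/3) ⇒ GIPX; edges |G|=37/6, |IPX|=29/12
  updated: d(DT,GIPX)=129/8
5. join DT+GIPX (d=129/8) ⇒ DGIPTX; edges |DT|=33/16, |GIPX|=91/48
final tree: ((D:6,T:6):33/16,(G:37/6,((I:1/2,P:1/2):13/4,X:15/4):29/12):91/48)
total length: 781/24

((D:6,T:6):33/16,(G:37/6,((I:1/2,P:1/2):13/4,X:15/4):29/12):91/48)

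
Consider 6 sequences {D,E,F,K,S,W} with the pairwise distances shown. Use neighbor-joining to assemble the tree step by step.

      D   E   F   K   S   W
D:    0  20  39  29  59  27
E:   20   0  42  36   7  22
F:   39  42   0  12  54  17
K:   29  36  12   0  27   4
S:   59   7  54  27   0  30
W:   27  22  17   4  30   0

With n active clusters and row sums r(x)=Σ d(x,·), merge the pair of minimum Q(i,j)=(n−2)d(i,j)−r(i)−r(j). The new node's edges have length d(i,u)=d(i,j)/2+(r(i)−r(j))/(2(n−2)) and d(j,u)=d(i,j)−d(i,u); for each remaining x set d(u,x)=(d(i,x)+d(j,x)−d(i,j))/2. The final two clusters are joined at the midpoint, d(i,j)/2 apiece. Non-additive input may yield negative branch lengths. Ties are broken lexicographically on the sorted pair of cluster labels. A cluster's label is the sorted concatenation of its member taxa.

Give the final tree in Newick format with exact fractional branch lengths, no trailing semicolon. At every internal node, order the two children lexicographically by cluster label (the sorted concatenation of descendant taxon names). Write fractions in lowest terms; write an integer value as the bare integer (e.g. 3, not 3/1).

((((D:18,(E:-11/4,S:39/4):18):107/16,W:1/16):71/16,F:201/16):-9/32,K:-9/32)

1. join E+S (d=7, Q=-276) ⇒ ES; edges |E|=-11/4, |S|=39/4
  updated: d(D,ES)=36, d(ES,F)=89/2, d(ES,K)=28, d(ES,W)=45/2
2. join D+ES (d=36, Q=-154) ⇒ DES; edges |D|=18, |ES|=18
  updated: d(DES,F)=95/4, d(DES,K)=21/2, d(DES,W)=27/4
3. join DES+W (d=27/4, Q=-221/4) ⇒ DESW; edges |DES|=107/16, |W|=1/16
  updated: d(DESW,F)=17, d(DESW,K)=31/8
4. join DESW+F (d=17, Q=-263/8) ⇒ DEFSW; edges |DESW|=71/16, |F|=201/16
  updated: d(DEFSW,K)=-9/16
5. join DEFSW+K (d=-9/16) ⇒ DEFKSW; edges |DEFSW|=-9/32, |K|=-9/32
final tree: ((((D:18,(E:-11/4,S:39/4):18):107/16,W:1/16):71/16,F:201/16):-9/32,K:-9/32)
total length: 1059/16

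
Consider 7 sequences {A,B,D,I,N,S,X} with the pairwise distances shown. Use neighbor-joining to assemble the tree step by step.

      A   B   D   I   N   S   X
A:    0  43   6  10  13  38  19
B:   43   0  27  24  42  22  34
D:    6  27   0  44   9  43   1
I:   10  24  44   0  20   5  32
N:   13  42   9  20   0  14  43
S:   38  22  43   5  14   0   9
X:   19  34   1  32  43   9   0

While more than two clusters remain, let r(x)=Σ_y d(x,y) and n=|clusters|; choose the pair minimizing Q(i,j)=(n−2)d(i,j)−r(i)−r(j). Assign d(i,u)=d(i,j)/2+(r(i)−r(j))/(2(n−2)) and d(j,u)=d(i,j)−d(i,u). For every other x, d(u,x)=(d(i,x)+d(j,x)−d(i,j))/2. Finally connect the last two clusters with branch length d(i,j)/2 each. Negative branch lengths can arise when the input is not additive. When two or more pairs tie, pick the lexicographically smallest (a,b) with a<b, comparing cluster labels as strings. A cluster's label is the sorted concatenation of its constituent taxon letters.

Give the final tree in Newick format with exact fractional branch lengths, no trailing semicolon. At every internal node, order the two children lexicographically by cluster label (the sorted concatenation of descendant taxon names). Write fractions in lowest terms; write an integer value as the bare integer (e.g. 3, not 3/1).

step 1: merge (D,X) at d=1, Q=-263; branch lengths D→-3/10, X→13/10; new cluster DX
  updated: d(A,DX)=12, d(B,DX)=30, d(DX,I)=75/2, d(DX,N)=51/2, d(DX,S)=51/2
step 2: merge (A,DX) at d=12, Q=-397/2; branch lengths A→67/16, DX→125/16; new cluster ADX
  updated: d(ADX,B)=61/2, d(ADX,I)=71/4, d(ADX,N)=53/4, d(ADX,S)=103/4
step 3: merge (ADX,N) at d=53/4, Q=-547/4; branch lengths ADX→151/24, N→167/24; new cluster ADNX
  updated: d(ADNX,B)=237/8, d(ADNX,I)=49/4, d(ADNX,S)=53/4
step 4: merge (ADNX,I) at d=49/4, Q=-575/8; branch lengths ADNX→307/32, I→85/32; new cluster ADINX
  updated: d(ADINX,B)=331/16, d(ADINX,S)=3
step 5: merge (ADINX,B) at d=331/16, Q=-731/16; branch lengths ADINX→27/32, B→635/32; new cluster ABDINX
  updated: d(ABDINX,S)=69/32
step 6: merge (ABDINX,S) at d=69/32; branch lengths ABDINX→69/64, S→69/64; new cluster ABDINSX
final tree: (((((A:67/16,(D:-3/10,X:13/10):125/16):151/24,N:167/24):307/32,I:85/32):27/32,B:635/32):69/64,S:69/64)
total length: 1963/32

(((((A:67/16,(D:-3/10,X:13/10):125/16):151/24,N:167/24):307/32,I:85/32):27/32,B:635/32):69/64,S:69/64)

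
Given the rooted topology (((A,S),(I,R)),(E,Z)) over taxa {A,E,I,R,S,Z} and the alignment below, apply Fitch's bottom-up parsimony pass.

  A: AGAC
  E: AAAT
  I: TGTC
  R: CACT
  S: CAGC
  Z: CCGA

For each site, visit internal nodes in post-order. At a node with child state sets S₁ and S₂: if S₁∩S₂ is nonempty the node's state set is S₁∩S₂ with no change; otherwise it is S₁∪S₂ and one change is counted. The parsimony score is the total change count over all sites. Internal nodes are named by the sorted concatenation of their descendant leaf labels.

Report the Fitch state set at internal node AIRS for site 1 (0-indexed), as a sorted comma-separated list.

AS@0: {A} ∪ {C} = {A,C} (union, +1)
IR@0: {T} ∪ {C} = {C,T} (union, +1)
AIRS@0: {A,C} ∩ {C,T} = {C} (intersection, +0)
EZ@0: {A} ∪ {C} = {A,C} (union, +1)
AEIRSZ@0: {C} ∩ {A,C} = {C} (intersection, +0)
AS@1: {G} ∪ {A} = {A,G} (union, +1)
IR@1: {G} ∪ {A} = {A,G} (union, +1)
AIRS@1: {A,G} ∩ {A,G} = {A,G} (intersection, +0)
EZ@1: {A} ∪ {C} = {A,C} (union, +1)
AEIRSZ@1: {A,G} ∩ {A,C} = {A} (intersection, +0)
AS@2: {A} ∪ {G} = {A,G} (union, +1)
IR@2: {T} ∪ {C} = {C,T} (union, +1)
AIRS@2: {A,G} ∪ {C,T} = {A,C,G,T} (union, +1)
EZ@2: {A} ∪ {G} = {A,G} (union, +1)
AEIRSZ@2: {A,C,G,T} ∩ {A,G} = {A,G} (intersection, +0)
AS@3: {C} ∩ {C} = {C} (intersection, +0)
IR@3: {C} ∪ {T} = {C,T} (union, +1)
AIRS@3: {C} ∩ {C,T} = {C} (intersection, +0)
EZ@3: {T} ∪ {A} = {A,T} (union, +1)
AEIRSZ@3: {C} ∪ {A,T} = {A,C,T} (union, +1)
per-site changes: [3, 3, 4, 3]; total = 13

A,G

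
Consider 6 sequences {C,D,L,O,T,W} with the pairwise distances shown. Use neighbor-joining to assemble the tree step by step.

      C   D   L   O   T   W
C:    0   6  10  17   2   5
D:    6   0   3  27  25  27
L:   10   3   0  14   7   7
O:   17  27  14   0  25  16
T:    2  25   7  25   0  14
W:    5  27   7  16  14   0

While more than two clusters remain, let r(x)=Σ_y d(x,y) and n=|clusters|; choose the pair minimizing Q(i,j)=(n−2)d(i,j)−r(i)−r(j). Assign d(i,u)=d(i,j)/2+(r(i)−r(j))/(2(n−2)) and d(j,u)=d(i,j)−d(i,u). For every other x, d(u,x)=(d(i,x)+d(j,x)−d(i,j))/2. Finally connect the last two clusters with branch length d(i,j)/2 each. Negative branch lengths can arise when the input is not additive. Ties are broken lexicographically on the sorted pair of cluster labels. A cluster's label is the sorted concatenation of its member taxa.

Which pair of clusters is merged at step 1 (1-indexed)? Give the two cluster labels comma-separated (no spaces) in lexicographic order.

step 1: merge (D,L) at d=3, Q=-117; branch lengths D→59/8, L→-35/8; new cluster DL
  updated: d(C,DL)=13/2, d(DL,O)=19, d(DL,T)=29/2, d(DL,W)=31/2
step 2: merge (C,T) at d=2, Q=-80; branch lengths C→-19/6, T→31/6; new cluster CT
  updated: d(CT,DL)=19/2, d(CT,O)=20, d(CT,W)=17/2
step 3: merge (CT,DL) at d=19/2, Q=-63; branch lengths CT→13/4, DL→25/4; new cluster CDLT
  updated: d(CDLT,O)=59/4, d(CDLT,W)=29/4
step 4: merge (CDLT,O) at d=59/4, Q=-38; branch lengths CDLT→3, O→47/4; new cluster CDLOT
  updated: d(CDLOT,W)=17/4
step 5: merge (CDLOT,W) at d=17/4; branch lengths CDLOT→17/8, W→17/8; new cluster CDLOTW
final tree: ((((C:-19/6,T:31/6):13/4,(D:59/8,L:-35/8):25/4):3,O:47/4):17/8,W:17/8)
total length: 67/2

D,L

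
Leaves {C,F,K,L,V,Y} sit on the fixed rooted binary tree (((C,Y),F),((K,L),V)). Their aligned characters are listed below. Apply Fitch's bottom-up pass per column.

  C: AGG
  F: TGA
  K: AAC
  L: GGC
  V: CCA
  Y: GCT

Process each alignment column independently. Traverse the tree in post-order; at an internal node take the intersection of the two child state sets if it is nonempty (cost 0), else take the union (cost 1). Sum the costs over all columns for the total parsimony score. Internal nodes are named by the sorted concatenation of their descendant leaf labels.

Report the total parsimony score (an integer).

10

CY@0: {A} ∪ {G} = {A,G} (union, +1)
CFY@0: {A,G} ∪ {T} = {A,G,T} (union, +1)
KL@0: {A} ∪ {G} = {A,G} (union, +1)
KLV@0: {A,G} ∪ {C} = {A,C,G} (union, +1)
CFKLVY@0: {A,G,T} ∩ {A,C,G} = {A,G} (intersection, +0)
CY@1: {G} ∪ {C} = {C,G} (union, +1)
CFY@1: {C,G} ∩ {G} = {G} (intersection, +0)
KL@1: {A} ∪ {G} = {A,G} (union, +1)
KLV@1: {A,G} ∪ {C} = {A,C,G} (union, +1)
CFKLVY@1: {G} ∩ {A,C,G} = {G} (intersection, +0)
CY@2: {G} ∪ {T} = {G,T} (union, +1)
CFY@2: {G,T} ∪ {A} = {A,G,T} (union, +1)
KL@2: {C} ∩ {C} = {C} (intersection, +0)
KLV@2: {C} ∪ {A} = {A,C} (union, +1)
CFKLVY@2: {A,G,T} ∩ {A,C} = {A} (intersection, +0)
per-site changes: [4, 3, 3]; total = 10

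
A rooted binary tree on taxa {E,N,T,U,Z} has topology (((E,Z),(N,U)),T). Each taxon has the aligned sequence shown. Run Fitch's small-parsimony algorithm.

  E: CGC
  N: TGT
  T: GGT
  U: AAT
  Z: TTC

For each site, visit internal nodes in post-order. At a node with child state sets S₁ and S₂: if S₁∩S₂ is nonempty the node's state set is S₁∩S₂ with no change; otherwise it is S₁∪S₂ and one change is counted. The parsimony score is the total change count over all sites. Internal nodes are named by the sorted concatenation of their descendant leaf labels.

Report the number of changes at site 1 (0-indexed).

site 0, node EZ: E={C} ∪ Z={T} → {C,T} (+1)
site 0, node NU: N={T} ∪ U={A} → {A,T} (+1)
site 0, node ENUZ: EZ={C,T} ∩ NU={A,T} → {T} (+0)
site 0, node ENTUZ: ENUZ={T} ∪ T={G} → {G,T} (+1)
site 1, node EZ: E={G} ∪ Z={T} → {G,T} (+1)
site 1, node NU: N={G} ∪ U={A} → {A,G} (+1)
site 1, node ENUZ: EZ={G,T} ∩ NU={A,G} → {G} (+0)
site 1, node ENTUZ: ENUZ={G} ∩ T={G} → {G} (+0)
site 2, node EZ: E={C} ∩ Z={C} → {C} (+0)
site 2, node NU: N={T} ∩ U={T} → {T} (+0)
site 2, node ENUZ: EZ={C} ∪ NU={T} → {C,T} (+1)
site 2, node ENTUZ: ENUZ={C,T} ∩ T={T} → {T} (+0)
per-site changes: [3, 2, 1]; total = 6

2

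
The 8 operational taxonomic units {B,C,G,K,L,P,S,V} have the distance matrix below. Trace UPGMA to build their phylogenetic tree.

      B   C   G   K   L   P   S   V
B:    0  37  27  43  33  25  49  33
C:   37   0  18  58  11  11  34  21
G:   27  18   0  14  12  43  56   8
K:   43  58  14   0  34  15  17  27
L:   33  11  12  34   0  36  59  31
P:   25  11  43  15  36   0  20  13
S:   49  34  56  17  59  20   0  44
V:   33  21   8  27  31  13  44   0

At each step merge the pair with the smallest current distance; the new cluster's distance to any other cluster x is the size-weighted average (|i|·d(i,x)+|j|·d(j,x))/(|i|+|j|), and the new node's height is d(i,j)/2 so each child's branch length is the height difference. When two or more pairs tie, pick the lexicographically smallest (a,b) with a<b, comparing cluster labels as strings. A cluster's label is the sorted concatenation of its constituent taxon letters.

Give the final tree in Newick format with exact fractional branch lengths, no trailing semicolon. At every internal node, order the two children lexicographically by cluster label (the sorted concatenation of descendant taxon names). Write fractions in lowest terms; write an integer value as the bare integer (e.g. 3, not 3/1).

((B:65/4,((C:11/2,L:11/2):19/4,(G:4,V:4):25/4):6):39/20,((K:15/2,P:15/2):7/4,S:37/4):179/20)

iteration 1: select G,V (d=8); attach at lengths (4, 4); label the merged cluster GV
  updated: d(B,GV)=30, d(C,GV)=39/2, d(GV,K)=41/2, d(GV,L)=43/2, d(GV,P)=28, d(GV,S)=50
iteration 2: select C,L (d=11); attach at lengths (11/2, 11/2); label the merged cluster CL
  updated: d(B,CL)=35, d(CL,GV)=41/2, d(CL,K)=46, d(CL,P)=47/2, d(CL,S)=93/2
iteration 3: select K,P (d=15); attach at lengths (15/2, 15/2); label the merged cluster KP
  updated: d(B,KP)=34, d(CL,KP)=139/4, d(GV,KP)=97/4, d(KP,S)=37/2
iteration 4: select KP,S (d=37/2); attach at lengths (7/4, 37/4); label the merged cluster KPS
  updated: d(B,KPS)=39, d(CL,KPS)=116/3, d(GV,KPS)=197/6
iteration 5: select CL,GV (d=41/2); attach at lengths (19/4, 25/4); label the merged cluster CGLV
  updated: d(B,CGLV)=65/2, d(CGLV,KPS)=143/4
iteration 6: select B,CGLV (d=65/2); attach at lengths (65/4, 6); label the merged cluster BCGLV
  updated: d(BCGLV,KPS)=182/5
iteration 7: select BCGLV,KPS (d=182/5); attach at lengths (39/20, 179/20); label the merged cluster BCGKLPSV
final tree: ((B:65/4,((C:11/2,L:11/2):19/4,(G:4,V:4):25/4):6):39/20,((K:15/2,P:15/2):7/4,S:37/4):179/20)
total length: 1783/20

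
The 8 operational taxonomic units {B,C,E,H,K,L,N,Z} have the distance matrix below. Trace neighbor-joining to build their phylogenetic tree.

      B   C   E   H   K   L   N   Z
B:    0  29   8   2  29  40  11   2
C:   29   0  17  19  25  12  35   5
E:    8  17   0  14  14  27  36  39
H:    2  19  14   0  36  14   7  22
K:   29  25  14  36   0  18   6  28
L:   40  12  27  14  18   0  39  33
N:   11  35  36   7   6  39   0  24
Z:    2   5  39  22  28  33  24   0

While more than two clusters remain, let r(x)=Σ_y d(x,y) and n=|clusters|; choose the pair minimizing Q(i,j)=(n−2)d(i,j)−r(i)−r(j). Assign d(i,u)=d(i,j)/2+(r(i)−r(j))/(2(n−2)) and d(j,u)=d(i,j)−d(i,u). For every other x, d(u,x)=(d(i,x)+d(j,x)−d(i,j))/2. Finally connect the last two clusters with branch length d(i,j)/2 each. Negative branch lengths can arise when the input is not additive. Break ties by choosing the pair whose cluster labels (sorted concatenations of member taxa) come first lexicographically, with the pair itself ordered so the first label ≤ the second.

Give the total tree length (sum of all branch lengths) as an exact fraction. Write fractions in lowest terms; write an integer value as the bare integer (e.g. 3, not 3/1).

985/16

iteration 1: select K,N (d=6, Q=-278); attach at lengths (17/6, 19/6); label the merged cluster KN
  updated: d(B,KN)=17, d(C,KN)=27, d(E,KN)=22, d(H,KN)=37/2, d(KN,L)=51/2, d(KN,Z)=23
iteration 2: select B,Z (d=2, Q=-212); attach at lengths (-8/5, 18/5); label the merged cluster BZ
  updated: d(BZ,C)=16, d(BZ,E)=45/2, d(BZ,H)=11, d(BZ,KN)=19, d(BZ,L)=71/2
iteration 3: select C,L (d=12, Q=-157); attach at lengths (25/8, 71/8); label the merged cluster CL
  updated: d(BZ,CL)=79/4, d(CL,E)=16, d(CL,H)=21/2, d(CL,KN)=81/4
iteration 4: select BZ,KN (d=19, Q=-95); attach at lengths (33/4, 43/4); label the merged cluster BKNZ
  updated: d(BKNZ,CL)=21/2, d(BKNZ,E)=51/4, d(BKNZ,H)=21/4
iteration 5: select BKNZ,H (d=21/4, Q=-191/4); attach at lengths (37/16, 47/16); label the merged cluster BHKNZ
  updated: d(BHKNZ,CL)=63/8, d(BHKNZ,E)=43/4
iteration 6: select BHKNZ,CL (d=63/8, Q=-277/8); attach at lengths (21/16, 105/16); label the merged cluster BCHKLNZ
  updated: d(BCHKLNZ,E)=151/16
iteration 7: select BCHKLNZ,E (d=151/16); attach at lengths (151/32, 151/32); label the merged cluster BCEHKLNZ
final tree: (((((B:-8/5,Z:18/5):33/4,(K:17/6,N:19/6):43/4):37/16,H:47/16):21/16,(C:25/8,L:71/8):105/16):151/32,E:151/32)
total length: 985/16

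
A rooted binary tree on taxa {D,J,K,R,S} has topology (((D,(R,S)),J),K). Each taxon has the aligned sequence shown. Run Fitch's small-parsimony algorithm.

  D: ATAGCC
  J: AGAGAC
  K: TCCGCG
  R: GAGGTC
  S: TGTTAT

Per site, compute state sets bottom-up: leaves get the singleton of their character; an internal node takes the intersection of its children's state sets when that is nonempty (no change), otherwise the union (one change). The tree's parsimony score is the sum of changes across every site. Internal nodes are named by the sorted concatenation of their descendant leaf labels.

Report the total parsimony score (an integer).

15

[col 0] RS: children R:{G}, S:{T} ∪→ {G,T}; cost 1
[col 0] DRS: children D:{A}, RS:{G,T} ∪→ {A,G,T}; cost 1
[col 0] DJRS: children DRS:{A,G,T}, J:{A} ∩→ {A}; cost 0
[col 0] DJKRS: children DJRS:{A}, K:{T} ∪→ {A,T}; cost 1
[col 1] RS: children R:{A}, S:{G} ∪→ {A,G}; cost 1
[col 1] DRS: children D:{T}, RS:{A,G} ∪→ {A,G,T}; cost 1
[col 1] DJRS: children DRS:{A,G,T}, J:{G} ∩→ {G}; cost 0
[col 1] DJKRS: children DJRS:{G}, K:{C} ∪→ {C,G}; cost 1
[col 2] RS: children R:{G}, S:{T} ∪→ {G,T}; cost 1
[col 2] DRS: children D:{A}, RS:{G,T} ∪→ {A,G,T}; cost 1
[col 2] DJRS: children DRS:{A,G,T}, J:{A} ∩→ {A}; cost 0
[col 2] DJKRS: children DJRS:{A}, K:{C} ∪→ {A,C}; cost 1
[col 3] RS: children R:{G}, S:{T} ∪→ {G,T}; cost 1
[col 3] DRS: children D:{G}, RS:{G,T} ∩→ {G}; cost 0
[col 3] DJRS: children DRS:{G}, J:{G} ∩→ {G}; cost 0
[col 3] DJKRS: children DJRS:{G}, K:{G} ∩→ {G}; cost 0
[col 4] RS: children R:{T}, S:{A} ∪→ {A,T}; cost 1
[col 4] DRS: children D:{C}, RS:{A,T} ∪→ {A,C,T}; cost 1
[col 4] DJRS: children DRS:{A,C,T}, J:{A} ∩→ {A}; cost 0
[col 4] DJKRS: children DJRS:{A}, K:{C} ∪→ {A,C}; cost 1
[col 5] RS: children R:{C}, S:{T} ∪→ {C,T}; cost 1
[col 5] DRS: children D:{C}, RS:{C,T} ∩→ {C}; cost 0
[col 5] DJRS: children DRS:{C}, J:{C} ∩→ {C}; cost 0
[col 5] DJKRS: children DJRS:{C}, K:{G} ∪→ {C,G}; cost 1
per-site changes: [3, 3, 3, 1, 3, 2]; total = 15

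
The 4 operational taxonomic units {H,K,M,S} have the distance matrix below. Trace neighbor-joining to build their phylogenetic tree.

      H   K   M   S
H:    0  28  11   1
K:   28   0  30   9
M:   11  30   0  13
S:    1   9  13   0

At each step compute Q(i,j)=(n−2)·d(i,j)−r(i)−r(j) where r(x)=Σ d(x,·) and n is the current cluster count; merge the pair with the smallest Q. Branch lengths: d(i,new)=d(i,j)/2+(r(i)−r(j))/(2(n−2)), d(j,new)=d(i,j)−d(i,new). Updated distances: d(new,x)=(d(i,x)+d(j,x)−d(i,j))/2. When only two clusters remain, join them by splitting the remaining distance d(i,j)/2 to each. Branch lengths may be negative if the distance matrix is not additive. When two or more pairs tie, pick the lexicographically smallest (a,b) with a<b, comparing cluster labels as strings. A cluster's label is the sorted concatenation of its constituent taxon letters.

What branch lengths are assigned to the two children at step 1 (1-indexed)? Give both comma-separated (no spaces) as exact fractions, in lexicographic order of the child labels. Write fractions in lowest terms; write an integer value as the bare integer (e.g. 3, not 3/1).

2,9

1. join H+M (d=11, Q=-72) ⇒ HM; edges |H|=2, |M|=9
  updated: d(HM,K)=47/2, d(HM,S)=3/2
2. join HM+K (d=47/2, Q=-34) ⇒ HKM; edges |HM|=8, |K|=31/2
  updated: d(HKM,S)=-13/2
3. join HKM+S (d=-13/2) ⇒ HKMS; edges |HKM|=-13/4, |S|=-13/4
final tree: (((H:2,M:9):8,K:31/2):-13/4,S:-13/4)
total length: 28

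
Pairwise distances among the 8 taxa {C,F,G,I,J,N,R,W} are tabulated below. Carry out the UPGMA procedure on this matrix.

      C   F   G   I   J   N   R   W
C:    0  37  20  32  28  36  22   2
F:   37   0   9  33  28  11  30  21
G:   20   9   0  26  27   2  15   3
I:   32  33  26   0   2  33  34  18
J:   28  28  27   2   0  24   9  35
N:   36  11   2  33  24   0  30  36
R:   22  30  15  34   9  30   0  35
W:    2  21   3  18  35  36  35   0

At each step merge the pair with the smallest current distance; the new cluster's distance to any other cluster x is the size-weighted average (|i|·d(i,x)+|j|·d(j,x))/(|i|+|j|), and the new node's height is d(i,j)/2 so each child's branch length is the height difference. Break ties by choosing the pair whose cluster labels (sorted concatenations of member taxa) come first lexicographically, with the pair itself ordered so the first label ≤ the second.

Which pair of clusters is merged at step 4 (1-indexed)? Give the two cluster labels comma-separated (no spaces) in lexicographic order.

iteration 1: select C,W (d=2); attach at lengths (1, 1); label the merged cluster CW
  updated: d(CW,F)=29, d(CW,G)=23/2, d(CW,I)=25, d(CW,J)=63/2, d(CW,N)=36, d(CW,R)=57/2
iteration 2: select G,N (d=2); attach at lengths (1, 1); label the merged cluster GN
  updated: d(CW,GN)=95/4, d(F,GN)=10, d(GN,I)=59/2, d(GN,J)=51/2, d(GN,R)=45/2
iteration 3: select I,J (d=2); attach at lengths (1, 1); label the merged cluster IJ
  updated: d(CW,IJ)=113/4, d(F,IJ)=61/2, d(GN,IJ)=55/2, d(IJ,R)=43/2
iteration 4: select F,GN (d=10); attach at lengths (5, 4); label the merged cluster FGN
  updated: d(CW,FGN)=51/2, d(FGN,IJ)=57/2, d(FGN,R)=25
iteration 5: select IJ,R (d=43/2); attach at lengths (39/4, 43/4); label the merged cluster IJR
  updated: d(CW,IJR)=85/3, d(FGN,IJR)=82/3
iteration 6: select CW,FGN (d=51/2); attach at lengths (47/4, 31/4); label the merged cluster CFGNW
  updated: d(CFGNW,IJR)=416/15
iteration 7: select CFGNW,IJR (d=416/15); attach at lengths (67/60, 187/60); label the merged cluster CFGIJNRW
final tree: (((C:1,W:1):47/4,(F:5,(G:1,N:1):4):31/4):67/60,((I:1,J:1):39/4,R:43/4):187/60)
total length: 1777/30

F,GN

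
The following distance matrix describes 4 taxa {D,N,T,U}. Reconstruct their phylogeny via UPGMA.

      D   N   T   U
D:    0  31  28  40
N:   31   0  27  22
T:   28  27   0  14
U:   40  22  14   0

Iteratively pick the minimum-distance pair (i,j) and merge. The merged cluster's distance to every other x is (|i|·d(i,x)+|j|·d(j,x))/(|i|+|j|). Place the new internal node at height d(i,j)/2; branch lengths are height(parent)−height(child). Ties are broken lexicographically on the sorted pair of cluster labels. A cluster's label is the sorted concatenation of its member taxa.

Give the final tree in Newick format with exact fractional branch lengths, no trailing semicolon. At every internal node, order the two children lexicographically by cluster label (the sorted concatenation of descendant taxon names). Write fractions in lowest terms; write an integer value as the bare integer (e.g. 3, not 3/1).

(D:33/2,(N:49/4,(T:7,U:7):21/4):17/4)

1. join T+U (d=14) ⇒ TU; edges |T|=7, |U|=7
  updated: d(D,TU)=34, d(N,TU)=49/2
2. join N+TU (d=49/2) ⇒ NTU; edges |N|=49/4, |TU|=21/4
  updated: d(D,NTU)=33
3. join D+NTU (d=33) ⇒ DNTU; edges |D|=33/2, |NTU|=17/4
final tree: (D:33/2,(N:49/4,(T:7,U:7):21/4):17/4)
total length: 209/4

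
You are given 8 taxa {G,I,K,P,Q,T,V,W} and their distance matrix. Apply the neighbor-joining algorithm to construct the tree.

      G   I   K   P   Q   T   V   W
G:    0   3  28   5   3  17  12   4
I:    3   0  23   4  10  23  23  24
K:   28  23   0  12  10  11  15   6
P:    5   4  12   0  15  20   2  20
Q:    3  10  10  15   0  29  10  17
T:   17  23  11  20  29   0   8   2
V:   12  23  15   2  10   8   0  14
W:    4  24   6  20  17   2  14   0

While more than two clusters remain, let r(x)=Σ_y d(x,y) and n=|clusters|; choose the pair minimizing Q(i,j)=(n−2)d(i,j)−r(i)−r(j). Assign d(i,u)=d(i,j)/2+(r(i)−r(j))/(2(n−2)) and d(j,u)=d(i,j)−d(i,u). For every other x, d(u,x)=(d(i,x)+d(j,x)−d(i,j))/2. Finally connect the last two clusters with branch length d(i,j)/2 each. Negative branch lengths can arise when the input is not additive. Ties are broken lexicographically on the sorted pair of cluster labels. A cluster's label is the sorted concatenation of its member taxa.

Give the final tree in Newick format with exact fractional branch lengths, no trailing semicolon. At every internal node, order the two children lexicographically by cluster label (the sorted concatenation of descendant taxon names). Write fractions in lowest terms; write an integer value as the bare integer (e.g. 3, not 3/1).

(((G:-77/64,Q:269/64):69/64,I:251/64):329/128,(((K:17/4,(T:35/12,W:-11/12):13/4):23/4,V:3):8/3,P:-1/6):329/128)

1. join T+W (d=2, Q=-185) ⇒ TW; edges |T|=35/12, |W|=-11/12
  updated: d(G,TW)=19/2, d(I,TW)=45/2, d(K,TW)=15/2, d(P,TW)=19, d(Q,TW)=22, d(TW,V)=10
2. join K+TW (d=15/2, Q=-297/2) ⇒ KTW; edges |K|=17/4, |TW|=13/4
  updated: d(G,KTW)=15, d(I,KTW)=19, d(KTW,P)=47/4, d(KTW,Q)=49/4, d(KTW,V)=35/4
3. join KTW+V (d=35/4, Q=-175/2) ⇒ KTVW; edges |KTW|=23/4, |V|=3
  updated: d(G,KTVW)=73/8, d(I,KTVW)=133/8, d(KTVW,P)=5/2, d(KTVW,Q)=27/4
4. join KTVW+P (d=5/2, Q=-54) ⇒ KPTVW; edges |KTVW|=8/3, |P|=-1/6
  updated: d(G,KPTVW)=93/16, d(I,KPTVW)=145/16, d(KPTVW,Q)=77/8
5. join G+Q (d=3, Q=-455/16) ⇒ GQ; edges |G|=-77/64, |Q|=269/64
  updated: d(GQ,I)=5, d(GQ,KPTVW)=199/32
6. join GQ+I (d=5, Q=-649/32) ⇒ GIQ; edges |GQ|=69/64, |I|=251/64
  updated: d(GIQ,KPTVW)=329/64
7. join GIQ+KPTVW (d=329/64) ⇒ GIKPQTVW; edges |GIQ|=329/128, |KPTVW|=329/128
final tree: (((G:-77/64,Q:269/64):69/64,I:251/64):329/128,(((K:17/4,(T:35/12,W:-11/12):13/4):23/4,V:3):8/3,P:-1/6):329/128)
total length: 2169/64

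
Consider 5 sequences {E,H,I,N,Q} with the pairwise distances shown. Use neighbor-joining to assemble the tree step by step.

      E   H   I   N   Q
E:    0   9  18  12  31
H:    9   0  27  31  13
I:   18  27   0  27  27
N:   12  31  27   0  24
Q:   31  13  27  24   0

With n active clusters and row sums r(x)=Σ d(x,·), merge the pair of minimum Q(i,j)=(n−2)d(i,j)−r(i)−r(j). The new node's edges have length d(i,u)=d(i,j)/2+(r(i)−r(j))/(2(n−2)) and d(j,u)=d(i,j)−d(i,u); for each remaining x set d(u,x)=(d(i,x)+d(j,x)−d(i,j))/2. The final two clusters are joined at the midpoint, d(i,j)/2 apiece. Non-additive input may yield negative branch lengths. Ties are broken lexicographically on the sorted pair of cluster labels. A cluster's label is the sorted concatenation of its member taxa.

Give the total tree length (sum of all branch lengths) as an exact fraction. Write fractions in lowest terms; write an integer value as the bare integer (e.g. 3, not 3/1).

1. join H+Q (d=13, Q=-136) ⇒ HQ; edges |H|=4, |Q|=9
  updated: d(E,HQ)=27/2, d(HQ,I)=41/2, d(HQ,N)=21
2. join E+N (d=12, Q=-159/2) ⇒ EN; edges |E|=15/8, |N|=81/8
  updated: d(EN,HQ)=45/4, d(EN,I)=33/2
3. join EN+HQ (d=45/4, Q=-193/4) ⇒ EHNQ; edges |EN|=29/8, |HQ|=61/8
  updated: d(EHNQ,I)=103/8
4. join EHNQ+I (d=103/8) ⇒ EHINQ; edges |EHNQ|=103/16, |I|=103/16
final tree: (((E:15/8,N:81/8):29/8,(H:4,Q:9):61/8):103/16,I:103/16)
total length: 393/8

393/8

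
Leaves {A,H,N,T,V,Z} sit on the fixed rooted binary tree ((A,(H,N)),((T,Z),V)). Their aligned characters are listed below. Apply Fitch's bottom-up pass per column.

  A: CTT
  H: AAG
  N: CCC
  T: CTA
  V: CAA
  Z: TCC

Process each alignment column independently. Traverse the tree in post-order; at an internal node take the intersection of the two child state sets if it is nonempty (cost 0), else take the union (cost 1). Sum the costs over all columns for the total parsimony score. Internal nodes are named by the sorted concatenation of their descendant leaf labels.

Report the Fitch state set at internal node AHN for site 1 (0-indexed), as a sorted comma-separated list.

A,C,T

HN@0: {A} ∪ {C} = {A,C} (union, +1)
AHN@0: {C} ∩ {A,C} = {C} (intersection, +0)
TZ@0: {C} ∪ {T} = {C,T} (union, +1)
TVZ@0: {C,T} ∩ {C} = {C} (intersection, +0)
AHNTVZ@0: {C} ∩ {C} = {C} (intersection, +0)
HN@1: {A} ∪ {C} = {A,C} (union, +1)
AHN@1: {T} ∪ {A,C} = {A,C,T} (union, +1)
TZ@1: {T} ∪ {C} = {C,T} (union, +1)
TVZ@1: {C,T} ∪ {A} = {A,C,T} (union, +1)
AHNTVZ@1: {A,C,T} ∩ {A,C,T} = {A,C,T} (intersection, +0)
HN@2: {G} ∪ {C} = {C,G} (union, +1)
AHN@2: {T} ∪ {C,G} = {C,G,T} (union, +1)
TZ@2: {A} ∪ {C} = {A,C} (union, +1)
TVZ@2: {A,C} ∩ {A} = {A} (intersection, +0)
AHNTVZ@2: {C,G,T} ∪ {A} = {A,C,G,T} (union, +1)
per-site changes: [2, 4, 4]; total = 10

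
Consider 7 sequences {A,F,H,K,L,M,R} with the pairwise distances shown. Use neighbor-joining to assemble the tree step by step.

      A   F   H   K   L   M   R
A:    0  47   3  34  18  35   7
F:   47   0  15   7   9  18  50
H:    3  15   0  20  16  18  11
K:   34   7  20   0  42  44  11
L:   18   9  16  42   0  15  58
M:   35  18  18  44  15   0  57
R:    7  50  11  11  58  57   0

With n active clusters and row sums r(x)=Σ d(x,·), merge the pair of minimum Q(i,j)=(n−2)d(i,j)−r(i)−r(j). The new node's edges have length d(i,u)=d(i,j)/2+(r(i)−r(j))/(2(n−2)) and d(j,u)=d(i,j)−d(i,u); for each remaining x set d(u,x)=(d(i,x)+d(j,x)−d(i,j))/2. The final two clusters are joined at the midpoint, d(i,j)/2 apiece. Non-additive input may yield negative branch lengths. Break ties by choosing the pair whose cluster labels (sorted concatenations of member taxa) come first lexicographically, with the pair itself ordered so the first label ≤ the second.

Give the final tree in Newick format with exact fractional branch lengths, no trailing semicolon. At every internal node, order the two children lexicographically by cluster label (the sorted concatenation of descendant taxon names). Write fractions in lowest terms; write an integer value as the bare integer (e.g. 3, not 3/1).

((((((A:-3/2,R:17/2):43/4,H:-29/4):27/4,K:11):167/16,F:-27/16):123/16,L:35/8):85/16,M:85/16)

step 1: merge (A,R) at d=7, Q=-303; branch lengths A→-3/2, R→17/2; new cluster AR
  updated: d(AR,F)=45, d(AR,H)=7/2, d(AR,K)=19, d(AR,L)=69/2, d(AR,M)=85/2
step 2: merge (AR,H) at d=7/2, Q=-203; branch lengths AR→43/4, H→-29/4; new cluster AHR
  updated: d(AHR,F)=113/4, d(AHR,K)=71/4, d(AHR,L)=47/2, d(AHR,M)=57/2
step 3: merge (AHR,K) at d=71/4, Q=-311/2; branch lengths AHR→27/4, K→11; new cluster AHKR
  updated: d(AHKR,F)=35/4, d(AHKR,L)=191/8, d(AHKR,M)=219/8
step 4: merge (AHKR,F) at d=35/4, Q=-313/4; branch lengths AHKR→167/16, F→-27/16; new cluster AFHKR
  updated: d(AFHKR,L)=193/16, d(AFHKR,M)=293/16
step 5: merge (AFHKR,L) at d=193/16, Q=-363/8; branch lengths AFHKR→123/16, L→35/8; new cluster AFHKLR
  updated: d(AFHKLR,M)=85/8
step 6: merge (AFHKLR,M) at d=85/8; branch lengths AFHKLR→85/16, M→85/16; new cluster AFHKLMR
final tree: ((((((A:-3/2,R:17/2):43/4,H:-29/4):27/4,K:11):167/16,F:-27/16):123/16,L:35/8):85/16,M:85/16)
total length: 955/16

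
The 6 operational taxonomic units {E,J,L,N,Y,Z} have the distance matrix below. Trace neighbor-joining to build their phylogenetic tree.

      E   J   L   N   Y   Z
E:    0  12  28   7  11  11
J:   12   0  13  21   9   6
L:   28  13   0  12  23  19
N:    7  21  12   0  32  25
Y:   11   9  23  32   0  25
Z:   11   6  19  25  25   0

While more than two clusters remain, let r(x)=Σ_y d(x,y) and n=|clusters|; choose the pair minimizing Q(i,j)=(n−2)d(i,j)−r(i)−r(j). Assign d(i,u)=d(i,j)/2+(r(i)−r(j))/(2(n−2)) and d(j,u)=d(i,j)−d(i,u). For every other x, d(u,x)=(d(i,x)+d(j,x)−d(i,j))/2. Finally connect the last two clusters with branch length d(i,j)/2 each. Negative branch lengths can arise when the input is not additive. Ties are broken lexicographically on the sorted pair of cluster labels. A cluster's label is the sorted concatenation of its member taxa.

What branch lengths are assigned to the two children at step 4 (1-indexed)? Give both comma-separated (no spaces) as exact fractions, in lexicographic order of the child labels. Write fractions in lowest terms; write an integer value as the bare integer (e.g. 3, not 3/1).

step 1: merge (L,N) at d=12, Q=-144; branch lengths L→23/4, N→25/4; new cluster LN
  updated: d(E,LN)=23/2, d(J,LN)=11, d(LN,Y)=43/2, d(LN,Z)=16
step 2: merge (E,Y) at d=11, Q=-79; branch lengths E→2, Y→9; new cluster EY
  updated: d(EY,J)=5, d(EY,LN)=11, d(EY,Z)=25/2
step 3: merge (EY,LN) at d=11, Q=-89/2; branch lengths EY→25/8, LN→63/8; new cluster ELNY
  updated: d(ELNY,J)=5/2, d(ELNY,Z)=35/4
step 4: merge (ELNY,J) at d=5/2, Q=-69/4; branch lengths ELNY→21/8, J→-1/8; new cluster EJLNY
  updated: d(EJLNY,Z)=49/8
step 5: merge (EJLNY,Z) at d=49/8; branch lengths EJLNY→49/16, Z→49/16; new cluster EJLNYZ
final tree: ((((E:2,Y:9):25/8,(L:23/4,N:25/4):63/8):21/8,J:-1/8):49/16,Z:49/16)
total length: 341/8

21/8,-1/8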